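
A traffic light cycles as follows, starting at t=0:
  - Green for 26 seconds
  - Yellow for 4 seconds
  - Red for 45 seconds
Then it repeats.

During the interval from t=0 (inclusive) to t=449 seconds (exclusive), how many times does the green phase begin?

Answer: 6

Derivation:
Cycle = 26+4+45 = 75s
green phase starts at t = k*75 + 0 for k=0,1,2,...
Need k*75+0 < 449 → k < 5.987
k ∈ {0, ..., 5} → 6 starts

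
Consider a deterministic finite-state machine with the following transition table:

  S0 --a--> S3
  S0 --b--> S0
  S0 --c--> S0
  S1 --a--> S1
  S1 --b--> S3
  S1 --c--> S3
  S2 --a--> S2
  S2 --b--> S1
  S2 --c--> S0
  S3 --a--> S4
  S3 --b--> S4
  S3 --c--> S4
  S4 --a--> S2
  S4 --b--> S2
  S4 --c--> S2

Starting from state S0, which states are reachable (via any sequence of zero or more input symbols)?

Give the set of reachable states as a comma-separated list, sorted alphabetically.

BFS from S0:
  visit S0: S0--a-->S3 (new), S0--b-->S0 (seen), S0--c-->S0 (seen)
  visit S3: S3--a-->S4 (new), S3--b-->S4 (seen), S3--c-->S4 (seen)
  visit S4: S4--a-->S2 (new), S4--b-->S2 (seen), S4--c-->S2 (seen)
  visit S2: S2--a-->S2 (seen), S2--b-->S1 (new), S2--c-->S0 (seen)
  visit S1: S1--a-->S1 (seen), S1--b-->S3 (seen), S1--c-->S3 (seen)

Answer: S0, S1, S2, S3, S4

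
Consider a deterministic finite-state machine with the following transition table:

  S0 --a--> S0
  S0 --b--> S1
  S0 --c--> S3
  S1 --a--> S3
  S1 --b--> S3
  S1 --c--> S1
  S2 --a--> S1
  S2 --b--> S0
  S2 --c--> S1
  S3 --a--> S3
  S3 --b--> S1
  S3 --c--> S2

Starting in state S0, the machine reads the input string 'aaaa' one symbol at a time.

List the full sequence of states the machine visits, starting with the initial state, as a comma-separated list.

Answer: S0, S0, S0, S0, S0

Derivation:
Start: S0
  read 'a': S0 --a--> S0
  read 'a': S0 --a--> S0
  read 'a': S0 --a--> S0
  read 'a': S0 --a--> S0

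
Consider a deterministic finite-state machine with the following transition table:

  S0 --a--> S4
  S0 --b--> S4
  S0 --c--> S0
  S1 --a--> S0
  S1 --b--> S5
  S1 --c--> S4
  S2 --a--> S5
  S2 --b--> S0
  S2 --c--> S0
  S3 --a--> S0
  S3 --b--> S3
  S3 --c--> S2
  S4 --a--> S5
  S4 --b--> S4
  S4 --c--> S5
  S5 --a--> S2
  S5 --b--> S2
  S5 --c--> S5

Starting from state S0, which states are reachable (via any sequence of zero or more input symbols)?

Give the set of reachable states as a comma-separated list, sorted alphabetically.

BFS from S0:
  visit S0: S0--a-->S4 (new), S0--b-->S4 (seen), S0--c-->S0 (seen)
  visit S4: S4--a-->S5 (new), S4--b-->S4 (seen), S4--c-->S5 (seen)
  visit S5: S5--a-->S2 (new), S5--b-->S2 (seen), S5--c-->S5 (seen)
  visit S2: S2--a-->S5 (seen), S2--b-->S0 (seen), S2--c-->S0 (seen)

Answer: S0, S2, S4, S5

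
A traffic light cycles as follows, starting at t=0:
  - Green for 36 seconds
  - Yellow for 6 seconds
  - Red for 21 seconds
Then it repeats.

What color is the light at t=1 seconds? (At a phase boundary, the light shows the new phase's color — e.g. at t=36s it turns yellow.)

Cycle length = 36 + 6 + 21 = 63s
t = 1, phase_t = 1 mod 63 = 1
1 < 36 (green end) → GREEN

Answer: green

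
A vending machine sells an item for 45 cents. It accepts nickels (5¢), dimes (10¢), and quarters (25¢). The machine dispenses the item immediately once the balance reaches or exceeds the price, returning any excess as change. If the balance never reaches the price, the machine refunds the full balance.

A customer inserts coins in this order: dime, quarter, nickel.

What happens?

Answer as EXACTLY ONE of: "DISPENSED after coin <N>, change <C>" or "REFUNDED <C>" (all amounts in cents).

Answer: REFUNDED 40

Derivation:
Price: 45¢
Coin 1 (dime, 10¢): balance = 10¢
Coin 2 (quarter, 25¢): balance = 35¢
Coin 3 (nickel, 5¢): balance = 40¢
All coins inserted, balance 40¢ < price 45¢ → REFUND 40¢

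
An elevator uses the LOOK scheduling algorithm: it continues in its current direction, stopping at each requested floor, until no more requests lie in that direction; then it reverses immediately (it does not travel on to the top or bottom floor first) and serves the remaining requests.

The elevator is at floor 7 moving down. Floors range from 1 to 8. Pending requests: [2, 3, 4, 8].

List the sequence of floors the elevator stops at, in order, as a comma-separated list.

Current: 7, moving DOWN
Serve below first (descending): [4, 3, 2]
Then reverse, serve above (ascending): [8]

Answer: 4, 3, 2, 8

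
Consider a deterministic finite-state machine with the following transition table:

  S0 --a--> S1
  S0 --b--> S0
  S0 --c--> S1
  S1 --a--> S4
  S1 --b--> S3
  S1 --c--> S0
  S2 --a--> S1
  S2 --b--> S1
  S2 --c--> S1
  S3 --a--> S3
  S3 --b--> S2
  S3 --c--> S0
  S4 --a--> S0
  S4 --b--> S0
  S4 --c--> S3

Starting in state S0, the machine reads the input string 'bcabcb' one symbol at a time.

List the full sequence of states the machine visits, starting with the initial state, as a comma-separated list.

Answer: S0, S0, S1, S4, S0, S1, S3

Derivation:
Start: S0
  read 'b': S0 --b--> S0
  read 'c': S0 --c--> S1
  read 'a': S1 --a--> S4
  read 'b': S4 --b--> S0
  read 'c': S0 --c--> S1
  read 'b': S1 --b--> S3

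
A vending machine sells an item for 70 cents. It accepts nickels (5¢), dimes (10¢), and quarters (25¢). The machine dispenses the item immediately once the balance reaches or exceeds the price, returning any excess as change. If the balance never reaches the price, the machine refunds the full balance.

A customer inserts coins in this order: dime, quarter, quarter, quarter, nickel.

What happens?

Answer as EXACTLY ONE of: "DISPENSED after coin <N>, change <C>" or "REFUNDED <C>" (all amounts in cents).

Price: 70¢
Coin 1 (dime, 10¢): balance = 10¢
Coin 2 (quarter, 25¢): balance = 35¢
Coin 3 (quarter, 25¢): balance = 60¢
Coin 4 (quarter, 25¢): balance = 85¢
  → balance >= price → DISPENSE, change = 85 - 70 = 15¢

Answer: DISPENSED after coin 4, change 15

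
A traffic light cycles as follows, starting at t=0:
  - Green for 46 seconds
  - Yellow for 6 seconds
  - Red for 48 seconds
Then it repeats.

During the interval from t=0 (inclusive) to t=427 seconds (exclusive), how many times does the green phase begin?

Cycle = 46+6+48 = 100s
green phase starts at t = k*100 + 0 for k=0,1,2,...
Need k*100+0 < 427 → k < 4.270
k ∈ {0, ..., 4} → 5 starts

Answer: 5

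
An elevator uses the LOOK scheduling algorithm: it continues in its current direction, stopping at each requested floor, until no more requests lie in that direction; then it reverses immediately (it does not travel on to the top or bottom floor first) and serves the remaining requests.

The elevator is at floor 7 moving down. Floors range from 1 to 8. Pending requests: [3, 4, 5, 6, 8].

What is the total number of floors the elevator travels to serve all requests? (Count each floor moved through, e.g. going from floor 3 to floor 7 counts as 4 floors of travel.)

Answer: 9

Derivation:
Start at floor 7 moving down, LOOK stop order: [6, 5, 4, 3, 8]
  7 → 6: |6-7| = 1, total = 1
  6 → 5: |5-6| = 1, total = 2
  5 → 4: |4-5| = 1, total = 3
  4 → 3: |3-4| = 1, total = 4
  3 → 8: |8-3| = 5, total = 9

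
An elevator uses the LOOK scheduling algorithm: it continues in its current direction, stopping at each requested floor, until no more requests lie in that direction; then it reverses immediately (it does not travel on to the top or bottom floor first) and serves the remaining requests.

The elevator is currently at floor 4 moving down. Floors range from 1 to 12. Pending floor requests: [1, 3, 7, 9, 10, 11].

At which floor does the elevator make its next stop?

Current floor: 4, direction: down
Requests above: [7, 9, 10, 11]
Requests below: [1, 3]
Moving down and requests lie below → nearest below is max([1, 3]) = 3

Answer: 3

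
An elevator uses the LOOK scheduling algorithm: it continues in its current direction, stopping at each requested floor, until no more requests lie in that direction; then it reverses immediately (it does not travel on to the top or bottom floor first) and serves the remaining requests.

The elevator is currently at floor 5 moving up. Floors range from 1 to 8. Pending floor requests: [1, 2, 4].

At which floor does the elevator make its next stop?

Answer: 4

Derivation:
Current floor: 5, direction: up
Requests above: []
Requests below: [1, 2, 4]
Moving up but no requests above → reverse; nearest below is max([1, 2, 4]) = 4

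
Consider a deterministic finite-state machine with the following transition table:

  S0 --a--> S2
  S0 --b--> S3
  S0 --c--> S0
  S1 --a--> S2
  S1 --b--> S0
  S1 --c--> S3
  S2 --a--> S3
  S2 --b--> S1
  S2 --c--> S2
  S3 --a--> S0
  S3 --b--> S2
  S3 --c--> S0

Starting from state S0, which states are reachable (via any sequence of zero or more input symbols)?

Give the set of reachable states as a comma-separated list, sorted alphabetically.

BFS from S0:
  visit S0: S0--a-->S2 (new), S0--b-->S3 (new), S0--c-->S0 (seen)
  visit S2: S2--a-->S3 (seen), S2--b-->S1 (new), S2--c-->S2 (seen)
  visit S3: S3--a-->S0 (seen), S3--b-->S2 (seen), S3--c-->S0 (seen)
  visit S1: S1--a-->S2 (seen), S1--b-->S0 (seen), S1--c-->S3 (seen)

Answer: S0, S1, S2, S3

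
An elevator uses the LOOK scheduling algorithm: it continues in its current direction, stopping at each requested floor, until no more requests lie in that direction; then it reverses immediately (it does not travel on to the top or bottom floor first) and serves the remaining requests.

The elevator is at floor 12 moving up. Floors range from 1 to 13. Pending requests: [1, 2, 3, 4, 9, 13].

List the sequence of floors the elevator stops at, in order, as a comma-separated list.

Answer: 13, 9, 4, 3, 2, 1

Derivation:
Current: 12, moving UP
Serve above first (ascending): [13]
Then reverse, serve below (descending): [9, 4, 3, 2, 1]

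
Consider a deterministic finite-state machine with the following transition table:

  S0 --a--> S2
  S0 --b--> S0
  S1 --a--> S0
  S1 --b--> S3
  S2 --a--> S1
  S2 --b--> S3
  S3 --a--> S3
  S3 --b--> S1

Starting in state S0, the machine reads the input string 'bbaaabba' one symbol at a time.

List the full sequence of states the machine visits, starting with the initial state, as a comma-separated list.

Answer: S0, S0, S0, S2, S1, S0, S0, S0, S2

Derivation:
Start: S0
  read 'b': S0 --b--> S0
  read 'b': S0 --b--> S0
  read 'a': S0 --a--> S2
  read 'a': S2 --a--> S1
  read 'a': S1 --a--> S0
  read 'b': S0 --b--> S0
  read 'b': S0 --b--> S0
  read 'a': S0 --a--> S2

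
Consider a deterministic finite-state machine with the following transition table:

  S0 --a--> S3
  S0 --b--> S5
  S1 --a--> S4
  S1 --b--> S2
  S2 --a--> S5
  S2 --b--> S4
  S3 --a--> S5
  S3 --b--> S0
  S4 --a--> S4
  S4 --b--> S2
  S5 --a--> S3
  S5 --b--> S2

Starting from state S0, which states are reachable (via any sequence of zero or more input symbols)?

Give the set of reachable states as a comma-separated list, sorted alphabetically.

BFS from S0:
  visit S0: S0--a-->S3 (new), S0--b-->S5 (new)
  visit S3: S3--a-->S5 (seen), S3--b-->S0 (seen)
  visit S5: S5--a-->S3 (seen), S5--b-->S2 (new)
  visit S2: S2--a-->S5 (seen), S2--b-->S4 (new)
  visit S4: S4--a-->S4 (seen), S4--b-->S2 (seen)

Answer: S0, S2, S3, S4, S5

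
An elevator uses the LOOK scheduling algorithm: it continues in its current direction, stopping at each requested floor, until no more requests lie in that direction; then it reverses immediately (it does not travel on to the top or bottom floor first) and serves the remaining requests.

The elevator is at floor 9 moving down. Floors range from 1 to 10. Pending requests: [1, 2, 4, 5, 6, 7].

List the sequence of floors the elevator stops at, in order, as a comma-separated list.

Current: 9, moving DOWN
Serve below first (descending): [7, 6, 5, 4, 2, 1]
Then reverse, serve above (ascending): []

Answer: 7, 6, 5, 4, 2, 1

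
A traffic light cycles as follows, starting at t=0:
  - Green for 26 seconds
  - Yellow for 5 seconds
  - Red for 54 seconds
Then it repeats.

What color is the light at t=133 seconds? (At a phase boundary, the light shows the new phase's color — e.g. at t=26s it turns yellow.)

Answer: red

Derivation:
Cycle length = 26 + 5 + 54 = 85s
t = 133, phase_t = 133 mod 85 = 48
48 >= 31 → RED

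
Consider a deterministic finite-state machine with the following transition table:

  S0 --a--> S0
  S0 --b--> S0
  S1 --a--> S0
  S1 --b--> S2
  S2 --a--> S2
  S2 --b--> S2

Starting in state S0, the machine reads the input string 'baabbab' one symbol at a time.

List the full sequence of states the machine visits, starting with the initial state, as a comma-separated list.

Start: S0
  read 'b': S0 --b--> S0
  read 'a': S0 --a--> S0
  read 'a': S0 --a--> S0
  read 'b': S0 --b--> S0
  read 'b': S0 --b--> S0
  read 'a': S0 --a--> S0
  read 'b': S0 --b--> S0

Answer: S0, S0, S0, S0, S0, S0, S0, S0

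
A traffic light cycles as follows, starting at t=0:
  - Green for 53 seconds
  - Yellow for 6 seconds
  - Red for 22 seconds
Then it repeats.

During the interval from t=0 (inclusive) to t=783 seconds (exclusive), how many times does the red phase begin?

Cycle = 53+6+22 = 81s
red phase starts at t = k*81 + 59 for k=0,1,2,...
Need k*81+59 < 783 → k < 8.938
k ∈ {0, ..., 8} → 9 starts

Answer: 9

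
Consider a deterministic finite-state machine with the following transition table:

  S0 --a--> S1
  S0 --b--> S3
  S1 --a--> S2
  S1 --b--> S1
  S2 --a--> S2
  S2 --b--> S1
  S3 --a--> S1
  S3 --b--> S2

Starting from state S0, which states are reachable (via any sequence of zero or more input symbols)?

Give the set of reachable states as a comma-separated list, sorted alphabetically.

Answer: S0, S1, S2, S3

Derivation:
BFS from S0:
  visit S0: S0--a-->S1 (new), S0--b-->S3 (new)
  visit S1: S1--a-->S2 (new), S1--b-->S1 (seen)
  visit S3: S3--a-->S1 (seen), S3--b-->S2 (seen)
  visit S2: S2--a-->S2 (seen), S2--b-->S1 (seen)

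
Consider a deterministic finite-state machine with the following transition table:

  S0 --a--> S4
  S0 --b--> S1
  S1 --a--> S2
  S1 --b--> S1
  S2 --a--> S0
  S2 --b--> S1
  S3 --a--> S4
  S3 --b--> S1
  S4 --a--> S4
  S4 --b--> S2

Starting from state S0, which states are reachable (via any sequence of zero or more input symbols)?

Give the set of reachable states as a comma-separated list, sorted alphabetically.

Answer: S0, S1, S2, S4

Derivation:
BFS from S0:
  visit S0: S0--a-->S4 (new), S0--b-->S1 (new)
  visit S4: S4--a-->S4 (seen), S4--b-->S2 (new)
  visit S1: S1--a-->S2 (seen), S1--b-->S1 (seen)
  visit S2: S2--a-->S0 (seen), S2--b-->S1 (seen)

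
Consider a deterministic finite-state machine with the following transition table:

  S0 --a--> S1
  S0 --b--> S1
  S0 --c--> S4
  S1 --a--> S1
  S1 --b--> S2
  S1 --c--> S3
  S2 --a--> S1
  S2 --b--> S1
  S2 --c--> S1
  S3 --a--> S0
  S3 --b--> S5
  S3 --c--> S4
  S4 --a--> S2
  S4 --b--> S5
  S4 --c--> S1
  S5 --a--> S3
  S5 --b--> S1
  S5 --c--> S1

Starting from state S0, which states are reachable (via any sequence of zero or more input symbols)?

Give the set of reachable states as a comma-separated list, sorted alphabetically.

BFS from S0:
  visit S0: S0--a-->S1 (new), S0--b-->S1 (seen), S0--c-->S4 (new)
  visit S1: S1--a-->S1 (seen), S1--b-->S2 (new), S1--c-->S3 (new)
  visit S4: S4--a-->S2 (seen), S4--b-->S5 (new), S4--c-->S1 (seen)
  visit S2: S2--a-->S1 (seen), S2--b-->S1 (seen), S2--c-->S1 (seen)
  visit S3: S3--a-->S0 (seen), S3--b-->S5 (seen), S3--c-->S4 (seen)
  visit S5: S5--a-->S3 (seen), S5--b-->S1 (seen), S5--c-->S1 (seen)

Answer: S0, S1, S2, S3, S4, S5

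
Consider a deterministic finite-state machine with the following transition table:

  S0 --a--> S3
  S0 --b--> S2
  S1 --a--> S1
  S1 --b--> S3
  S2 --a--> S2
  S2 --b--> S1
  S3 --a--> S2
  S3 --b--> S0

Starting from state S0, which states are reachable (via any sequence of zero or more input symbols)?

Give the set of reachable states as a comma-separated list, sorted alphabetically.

Answer: S0, S1, S2, S3

Derivation:
BFS from S0:
  visit S0: S0--a-->S3 (new), S0--b-->S2 (new)
  visit S3: S3--a-->S2 (seen), S3--b-->S0 (seen)
  visit S2: S2--a-->S2 (seen), S2--b-->S1 (new)
  visit S1: S1--a-->S1 (seen), S1--b-->S3 (seen)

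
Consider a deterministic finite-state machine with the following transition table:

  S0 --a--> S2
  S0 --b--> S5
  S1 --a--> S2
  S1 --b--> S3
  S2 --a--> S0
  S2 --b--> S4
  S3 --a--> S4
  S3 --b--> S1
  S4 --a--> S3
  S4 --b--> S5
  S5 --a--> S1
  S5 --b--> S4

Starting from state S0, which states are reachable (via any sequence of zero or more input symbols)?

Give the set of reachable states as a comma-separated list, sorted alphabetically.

BFS from S0:
  visit S0: S0--a-->S2 (new), S0--b-->S5 (new)
  visit S2: S2--a-->S0 (seen), S2--b-->S4 (new)
  visit S5: S5--a-->S1 (new), S5--b-->S4 (seen)
  visit S4: S4--a-->S3 (new), S4--b-->S5 (seen)
  visit S1: S1--a-->S2 (seen), S1--b-->S3 (seen)
  visit S3: S3--a-->S4 (seen), S3--b-->S1 (seen)

Answer: S0, S1, S2, S3, S4, S5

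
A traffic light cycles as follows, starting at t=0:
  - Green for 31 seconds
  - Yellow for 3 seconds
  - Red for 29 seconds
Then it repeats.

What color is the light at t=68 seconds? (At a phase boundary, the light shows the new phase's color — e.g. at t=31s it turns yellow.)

Answer: green

Derivation:
Cycle length = 31 + 3 + 29 = 63s
t = 68, phase_t = 68 mod 63 = 5
5 < 31 (green end) → GREEN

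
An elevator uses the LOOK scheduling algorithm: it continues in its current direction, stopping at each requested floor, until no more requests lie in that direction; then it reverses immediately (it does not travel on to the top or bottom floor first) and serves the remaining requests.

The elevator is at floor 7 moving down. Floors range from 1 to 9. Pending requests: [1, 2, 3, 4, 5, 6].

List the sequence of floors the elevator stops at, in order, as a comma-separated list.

Current: 7, moving DOWN
Serve below first (descending): [6, 5, 4, 3, 2, 1]
Then reverse, serve above (ascending): []

Answer: 6, 5, 4, 3, 2, 1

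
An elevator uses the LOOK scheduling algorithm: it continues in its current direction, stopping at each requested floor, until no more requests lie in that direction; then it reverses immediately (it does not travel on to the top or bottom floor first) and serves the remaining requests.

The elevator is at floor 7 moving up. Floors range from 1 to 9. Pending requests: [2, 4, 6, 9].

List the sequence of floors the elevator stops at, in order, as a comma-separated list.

Current: 7, moving UP
Serve above first (ascending): [9]
Then reverse, serve below (descending): [6, 4, 2]

Answer: 9, 6, 4, 2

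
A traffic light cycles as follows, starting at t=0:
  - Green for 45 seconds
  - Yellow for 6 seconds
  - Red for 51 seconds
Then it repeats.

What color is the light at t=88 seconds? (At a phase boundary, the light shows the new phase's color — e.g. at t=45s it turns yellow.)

Answer: red

Derivation:
Cycle length = 45 + 6 + 51 = 102s
t = 88, phase_t = 88 mod 102 = 88
88 >= 51 → RED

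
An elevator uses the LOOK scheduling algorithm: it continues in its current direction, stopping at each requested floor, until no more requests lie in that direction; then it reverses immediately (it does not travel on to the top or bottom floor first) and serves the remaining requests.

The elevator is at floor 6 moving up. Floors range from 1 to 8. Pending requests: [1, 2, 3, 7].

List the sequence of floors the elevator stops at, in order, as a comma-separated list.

Current: 6, moving UP
Serve above first (ascending): [7]
Then reverse, serve below (descending): [3, 2, 1]

Answer: 7, 3, 2, 1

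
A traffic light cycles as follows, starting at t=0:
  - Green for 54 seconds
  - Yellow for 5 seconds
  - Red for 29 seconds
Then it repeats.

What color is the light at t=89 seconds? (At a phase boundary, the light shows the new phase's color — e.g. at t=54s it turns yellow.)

Answer: green

Derivation:
Cycle length = 54 + 5 + 29 = 88s
t = 89, phase_t = 89 mod 88 = 1
1 < 54 (green end) → GREEN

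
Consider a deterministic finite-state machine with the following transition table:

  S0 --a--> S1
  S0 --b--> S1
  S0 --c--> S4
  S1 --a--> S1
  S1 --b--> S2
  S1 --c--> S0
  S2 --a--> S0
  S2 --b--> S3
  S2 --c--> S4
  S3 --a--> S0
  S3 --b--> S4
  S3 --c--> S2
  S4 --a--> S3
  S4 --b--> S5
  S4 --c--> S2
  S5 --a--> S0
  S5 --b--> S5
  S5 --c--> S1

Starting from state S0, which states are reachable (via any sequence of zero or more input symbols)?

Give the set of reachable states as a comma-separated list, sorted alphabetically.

BFS from S0:
  visit S0: S0--a-->S1 (new), S0--b-->S1 (seen), S0--c-->S4 (new)
  visit S1: S1--a-->S1 (seen), S1--b-->S2 (new), S1--c-->S0 (seen)
  visit S4: S4--a-->S3 (new), S4--b-->S5 (new), S4--c-->S2 (seen)
  visit S2: S2--a-->S0 (seen), S2--b-->S3 (seen), S2--c-->S4 (seen)
  visit S3: S3--a-->S0 (seen), S3--b-->S4 (seen), S3--c-->S2 (seen)
  visit S5: S5--a-->S0 (seen), S5--b-->S5 (seen), S5--c-->S1 (seen)

Answer: S0, S1, S2, S3, S4, S5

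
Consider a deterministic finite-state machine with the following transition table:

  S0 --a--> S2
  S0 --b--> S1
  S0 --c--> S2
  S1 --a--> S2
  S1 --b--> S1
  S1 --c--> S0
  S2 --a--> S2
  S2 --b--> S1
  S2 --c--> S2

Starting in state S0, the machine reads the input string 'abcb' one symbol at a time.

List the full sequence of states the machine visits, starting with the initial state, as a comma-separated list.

Answer: S0, S2, S1, S0, S1

Derivation:
Start: S0
  read 'a': S0 --a--> S2
  read 'b': S2 --b--> S1
  read 'c': S1 --c--> S0
  read 'b': S0 --b--> S1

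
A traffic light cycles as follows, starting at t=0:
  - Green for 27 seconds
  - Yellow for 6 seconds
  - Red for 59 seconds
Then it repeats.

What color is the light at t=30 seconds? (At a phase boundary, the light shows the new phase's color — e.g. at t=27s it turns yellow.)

Cycle length = 27 + 6 + 59 = 92s
t = 30, phase_t = 30 mod 92 = 30
27 <= 30 < 33 (yellow end) → YELLOW

Answer: yellow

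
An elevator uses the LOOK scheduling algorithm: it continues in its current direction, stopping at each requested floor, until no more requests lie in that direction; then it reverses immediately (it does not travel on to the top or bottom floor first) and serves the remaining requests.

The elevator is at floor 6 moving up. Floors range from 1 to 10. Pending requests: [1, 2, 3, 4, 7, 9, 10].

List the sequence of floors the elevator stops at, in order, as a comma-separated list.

Answer: 7, 9, 10, 4, 3, 2, 1

Derivation:
Current: 6, moving UP
Serve above first (ascending): [7, 9, 10]
Then reverse, serve below (descending): [4, 3, 2, 1]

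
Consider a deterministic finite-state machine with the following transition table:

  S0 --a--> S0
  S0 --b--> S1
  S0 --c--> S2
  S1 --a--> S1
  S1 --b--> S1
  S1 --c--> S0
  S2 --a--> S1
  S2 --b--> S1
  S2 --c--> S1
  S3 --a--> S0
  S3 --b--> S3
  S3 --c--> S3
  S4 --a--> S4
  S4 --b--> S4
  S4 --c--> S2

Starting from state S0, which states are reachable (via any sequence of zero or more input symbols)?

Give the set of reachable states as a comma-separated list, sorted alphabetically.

Answer: S0, S1, S2

Derivation:
BFS from S0:
  visit S0: S0--a-->S0 (seen), S0--b-->S1 (new), S0--c-->S2 (new)
  visit S1: S1--a-->S1 (seen), S1--b-->S1 (seen), S1--c-->S0 (seen)
  visit S2: S2--a-->S1 (seen), S2--b-->S1 (seen), S2--c-->S1 (seen)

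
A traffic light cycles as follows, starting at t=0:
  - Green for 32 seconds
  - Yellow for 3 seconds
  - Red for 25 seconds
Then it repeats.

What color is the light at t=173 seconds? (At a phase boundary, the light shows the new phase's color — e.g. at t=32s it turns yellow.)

Answer: red

Derivation:
Cycle length = 32 + 3 + 25 = 60s
t = 173, phase_t = 173 mod 60 = 53
53 >= 35 → RED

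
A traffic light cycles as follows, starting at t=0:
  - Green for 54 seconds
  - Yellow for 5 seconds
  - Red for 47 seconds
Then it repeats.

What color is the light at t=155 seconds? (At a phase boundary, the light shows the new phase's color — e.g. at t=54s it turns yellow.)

Answer: green

Derivation:
Cycle length = 54 + 5 + 47 = 106s
t = 155, phase_t = 155 mod 106 = 49
49 < 54 (green end) → GREEN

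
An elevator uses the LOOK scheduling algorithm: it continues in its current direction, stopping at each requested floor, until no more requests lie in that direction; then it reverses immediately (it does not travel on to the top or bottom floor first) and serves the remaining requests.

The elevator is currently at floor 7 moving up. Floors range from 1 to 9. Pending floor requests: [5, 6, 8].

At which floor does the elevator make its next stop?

Answer: 8

Derivation:
Current floor: 7, direction: up
Requests above: [8]
Requests below: [5, 6]
Moving up and requests lie above → nearest above is min([8]) = 8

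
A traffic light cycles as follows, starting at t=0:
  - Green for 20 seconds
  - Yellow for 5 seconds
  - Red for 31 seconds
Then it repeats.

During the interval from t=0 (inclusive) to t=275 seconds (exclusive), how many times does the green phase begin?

Cycle = 20+5+31 = 56s
green phase starts at t = k*56 + 0 for k=0,1,2,...
Need k*56+0 < 275 → k < 4.911
k ∈ {0, ..., 4} → 5 starts

Answer: 5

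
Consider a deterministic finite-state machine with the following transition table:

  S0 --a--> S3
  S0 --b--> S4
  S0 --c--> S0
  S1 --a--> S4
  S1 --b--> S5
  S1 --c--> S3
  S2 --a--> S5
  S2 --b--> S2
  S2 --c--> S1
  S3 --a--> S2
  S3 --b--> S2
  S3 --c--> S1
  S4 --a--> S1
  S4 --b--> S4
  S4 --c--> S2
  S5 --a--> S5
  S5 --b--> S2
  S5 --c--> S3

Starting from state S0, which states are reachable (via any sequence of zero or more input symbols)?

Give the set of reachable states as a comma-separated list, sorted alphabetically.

BFS from S0:
  visit S0: S0--a-->S3 (new), S0--b-->S4 (new), S0--c-->S0 (seen)
  visit S3: S3--a-->S2 (new), S3--b-->S2 (seen), S3--c-->S1 (new)
  visit S4: S4--a-->S1 (seen), S4--b-->S4 (seen), S4--c-->S2 (seen)
  visit S2: S2--a-->S5 (new), S2--b-->S2 (seen), S2--c-->S1 (seen)
  visit S1: S1--a-->S4 (seen), S1--b-->S5 (seen), S1--c-->S3 (seen)
  visit S5: S5--a-->S5 (seen), S5--b-->S2 (seen), S5--c-->S3 (seen)

Answer: S0, S1, S2, S3, S4, S5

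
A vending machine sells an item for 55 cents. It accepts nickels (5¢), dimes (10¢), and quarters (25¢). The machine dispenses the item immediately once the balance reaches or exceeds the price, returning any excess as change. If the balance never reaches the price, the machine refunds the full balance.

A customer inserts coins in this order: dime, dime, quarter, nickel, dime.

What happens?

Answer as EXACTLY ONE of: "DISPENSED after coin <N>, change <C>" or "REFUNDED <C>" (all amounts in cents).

Price: 55¢
Coin 1 (dime, 10¢): balance = 10¢
Coin 2 (dime, 10¢): balance = 20¢
Coin 3 (quarter, 25¢): balance = 45¢
Coin 4 (nickel, 5¢): balance = 50¢
Coin 5 (dime, 10¢): balance = 60¢
  → balance >= price → DISPENSE, change = 60 - 55 = 5¢

Answer: DISPENSED after coin 5, change 5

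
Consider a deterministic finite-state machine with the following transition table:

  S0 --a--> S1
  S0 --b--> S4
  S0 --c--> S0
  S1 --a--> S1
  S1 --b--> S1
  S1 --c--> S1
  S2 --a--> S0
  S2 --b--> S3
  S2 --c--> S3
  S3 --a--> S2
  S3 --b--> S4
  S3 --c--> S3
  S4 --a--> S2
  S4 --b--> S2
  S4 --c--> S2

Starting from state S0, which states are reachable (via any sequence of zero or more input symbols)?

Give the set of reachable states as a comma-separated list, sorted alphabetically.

BFS from S0:
  visit S0: S0--a-->S1 (new), S0--b-->S4 (new), S0--c-->S0 (seen)
  visit S1: S1--a-->S1 (seen), S1--b-->S1 (seen), S1--c-->S1 (seen)
  visit S4: S4--a-->S2 (new), S4--b-->S2 (seen), S4--c-->S2 (seen)
  visit S2: S2--a-->S0 (seen), S2--b-->S3 (new), S2--c-->S3 (seen)
  visit S3: S3--a-->S2 (seen), S3--b-->S4 (seen), S3--c-->S3 (seen)

Answer: S0, S1, S2, S3, S4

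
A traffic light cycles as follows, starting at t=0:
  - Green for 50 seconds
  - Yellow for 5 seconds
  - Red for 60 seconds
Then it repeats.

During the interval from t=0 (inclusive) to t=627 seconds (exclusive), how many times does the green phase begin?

Answer: 6

Derivation:
Cycle = 50+5+60 = 115s
green phase starts at t = k*115 + 0 for k=0,1,2,...
Need k*115+0 < 627 → k < 5.452
k ∈ {0, ..., 5} → 6 starts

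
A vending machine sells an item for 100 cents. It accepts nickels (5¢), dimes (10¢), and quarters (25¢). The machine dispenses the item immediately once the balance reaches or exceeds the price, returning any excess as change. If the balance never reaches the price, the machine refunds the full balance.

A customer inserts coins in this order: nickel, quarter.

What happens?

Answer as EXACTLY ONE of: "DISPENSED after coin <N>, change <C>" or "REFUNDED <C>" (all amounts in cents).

Answer: REFUNDED 30

Derivation:
Price: 100¢
Coin 1 (nickel, 5¢): balance = 5¢
Coin 2 (quarter, 25¢): balance = 30¢
All coins inserted, balance 30¢ < price 100¢ → REFUND 30¢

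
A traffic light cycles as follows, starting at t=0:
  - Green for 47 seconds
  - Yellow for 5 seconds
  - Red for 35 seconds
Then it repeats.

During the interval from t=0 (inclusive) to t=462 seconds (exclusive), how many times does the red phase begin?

Cycle = 47+5+35 = 87s
red phase starts at t = k*87 + 52 for k=0,1,2,...
Need k*87+52 < 462 → k < 4.713
k ∈ {0, ..., 4} → 5 starts

Answer: 5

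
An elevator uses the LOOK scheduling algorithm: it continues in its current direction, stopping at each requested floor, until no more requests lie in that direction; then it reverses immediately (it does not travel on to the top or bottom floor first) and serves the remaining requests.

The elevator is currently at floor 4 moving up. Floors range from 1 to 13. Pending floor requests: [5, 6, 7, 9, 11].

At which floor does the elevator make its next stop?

Answer: 5

Derivation:
Current floor: 4, direction: up
Requests above: [5, 6, 7, 9, 11]
Requests below: []
Moving up and requests lie above → nearest above is min([5, 6, 7, 9, 11]) = 5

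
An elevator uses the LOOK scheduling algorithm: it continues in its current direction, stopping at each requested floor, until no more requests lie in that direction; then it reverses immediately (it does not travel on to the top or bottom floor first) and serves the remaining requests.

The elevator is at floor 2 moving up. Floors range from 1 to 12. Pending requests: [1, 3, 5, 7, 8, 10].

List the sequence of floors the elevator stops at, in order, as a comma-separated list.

Current: 2, moving UP
Serve above first (ascending): [3, 5, 7, 8, 10]
Then reverse, serve below (descending): [1]

Answer: 3, 5, 7, 8, 10, 1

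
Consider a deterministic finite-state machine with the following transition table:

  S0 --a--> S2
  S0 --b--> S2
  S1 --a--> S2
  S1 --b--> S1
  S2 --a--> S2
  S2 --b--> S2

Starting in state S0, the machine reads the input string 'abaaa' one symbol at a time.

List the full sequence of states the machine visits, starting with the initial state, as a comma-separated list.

Answer: S0, S2, S2, S2, S2, S2

Derivation:
Start: S0
  read 'a': S0 --a--> S2
  read 'b': S2 --b--> S2
  read 'a': S2 --a--> S2
  read 'a': S2 --a--> S2
  read 'a': S2 --a--> S2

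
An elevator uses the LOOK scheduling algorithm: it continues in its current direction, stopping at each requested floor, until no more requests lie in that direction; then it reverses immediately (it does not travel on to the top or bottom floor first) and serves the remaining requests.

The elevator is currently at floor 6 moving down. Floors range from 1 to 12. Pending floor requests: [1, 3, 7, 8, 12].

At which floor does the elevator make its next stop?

Answer: 3

Derivation:
Current floor: 6, direction: down
Requests above: [7, 8, 12]
Requests below: [1, 3]
Moving down and requests lie below → nearest below is max([1, 3]) = 3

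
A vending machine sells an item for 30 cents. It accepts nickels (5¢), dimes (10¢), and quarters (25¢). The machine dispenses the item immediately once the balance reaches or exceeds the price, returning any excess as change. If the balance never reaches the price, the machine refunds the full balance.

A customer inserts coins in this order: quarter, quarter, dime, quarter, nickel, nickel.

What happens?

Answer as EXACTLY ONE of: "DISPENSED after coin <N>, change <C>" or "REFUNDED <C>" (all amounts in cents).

Price: 30¢
Coin 1 (quarter, 25¢): balance = 25¢
Coin 2 (quarter, 25¢): balance = 50¢
  → balance >= price → DISPENSE, change = 50 - 30 = 20¢

Answer: DISPENSED after coin 2, change 20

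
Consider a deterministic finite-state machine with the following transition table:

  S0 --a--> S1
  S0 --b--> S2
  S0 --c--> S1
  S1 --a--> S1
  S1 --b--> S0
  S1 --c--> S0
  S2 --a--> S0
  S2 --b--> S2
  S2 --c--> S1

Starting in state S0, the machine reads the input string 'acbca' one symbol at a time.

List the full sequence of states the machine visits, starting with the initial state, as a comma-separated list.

Answer: S0, S1, S0, S2, S1, S1

Derivation:
Start: S0
  read 'a': S0 --a--> S1
  read 'c': S1 --c--> S0
  read 'b': S0 --b--> S2
  read 'c': S2 --c--> S1
  read 'a': S1 --a--> S1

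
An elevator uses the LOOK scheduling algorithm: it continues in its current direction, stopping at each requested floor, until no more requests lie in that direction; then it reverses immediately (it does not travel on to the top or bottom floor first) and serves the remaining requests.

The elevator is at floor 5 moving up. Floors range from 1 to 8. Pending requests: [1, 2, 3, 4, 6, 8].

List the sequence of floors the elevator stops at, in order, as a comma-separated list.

Current: 5, moving UP
Serve above first (ascending): [6, 8]
Then reverse, serve below (descending): [4, 3, 2, 1]

Answer: 6, 8, 4, 3, 2, 1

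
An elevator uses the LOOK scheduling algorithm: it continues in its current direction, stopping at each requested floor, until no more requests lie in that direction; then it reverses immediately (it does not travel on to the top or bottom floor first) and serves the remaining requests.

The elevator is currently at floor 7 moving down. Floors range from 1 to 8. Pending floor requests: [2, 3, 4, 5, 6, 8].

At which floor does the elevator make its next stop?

Answer: 6

Derivation:
Current floor: 7, direction: down
Requests above: [8]
Requests below: [2, 3, 4, 5, 6]
Moving down and requests lie below → nearest below is max([2, 3, 4, 5, 6]) = 6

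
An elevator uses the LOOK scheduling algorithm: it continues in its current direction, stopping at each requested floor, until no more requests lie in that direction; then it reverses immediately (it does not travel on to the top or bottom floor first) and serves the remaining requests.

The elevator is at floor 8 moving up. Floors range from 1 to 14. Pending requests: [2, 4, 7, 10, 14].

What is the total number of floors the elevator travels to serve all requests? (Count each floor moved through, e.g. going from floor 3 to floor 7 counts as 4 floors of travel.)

Start at floor 8 moving up, LOOK stop order: [10, 14, 7, 4, 2]
  8 → 10: |10-8| = 2, total = 2
  10 → 14: |14-10| = 4, total = 6
  14 → 7: |7-14| = 7, total = 13
  7 → 4: |4-7| = 3, total = 16
  4 → 2: |2-4| = 2, total = 18

Answer: 18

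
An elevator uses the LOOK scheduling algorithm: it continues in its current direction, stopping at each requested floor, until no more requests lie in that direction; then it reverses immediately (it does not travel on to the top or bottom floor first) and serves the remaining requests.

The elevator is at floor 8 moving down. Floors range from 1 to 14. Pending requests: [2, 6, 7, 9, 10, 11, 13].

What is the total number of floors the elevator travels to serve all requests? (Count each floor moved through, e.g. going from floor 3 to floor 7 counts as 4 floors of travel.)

Answer: 17

Derivation:
Start at floor 8 moving down, LOOK stop order: [7, 6, 2, 9, 10, 11, 13]
  8 → 7: |7-8| = 1, total = 1
  7 → 6: |6-7| = 1, total = 2
  6 → 2: |2-6| = 4, total = 6
  2 → 9: |9-2| = 7, total = 13
  9 → 10: |10-9| = 1, total = 14
  10 → 11: |11-10| = 1, total = 15
  11 → 13: |13-11| = 2, total = 17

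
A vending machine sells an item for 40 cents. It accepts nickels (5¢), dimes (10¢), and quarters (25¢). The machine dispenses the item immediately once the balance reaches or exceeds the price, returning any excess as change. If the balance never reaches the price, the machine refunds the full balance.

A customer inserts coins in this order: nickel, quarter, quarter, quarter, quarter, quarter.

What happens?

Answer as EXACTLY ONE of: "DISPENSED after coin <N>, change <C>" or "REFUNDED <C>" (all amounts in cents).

Answer: DISPENSED after coin 3, change 15

Derivation:
Price: 40¢
Coin 1 (nickel, 5¢): balance = 5¢
Coin 2 (quarter, 25¢): balance = 30¢
Coin 3 (quarter, 25¢): balance = 55¢
  → balance >= price → DISPENSE, change = 55 - 40 = 15¢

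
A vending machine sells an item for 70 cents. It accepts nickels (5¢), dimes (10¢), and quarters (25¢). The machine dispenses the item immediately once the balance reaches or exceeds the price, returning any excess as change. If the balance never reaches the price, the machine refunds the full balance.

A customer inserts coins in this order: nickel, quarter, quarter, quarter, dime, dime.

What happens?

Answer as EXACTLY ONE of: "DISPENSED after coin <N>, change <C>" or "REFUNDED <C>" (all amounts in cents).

Price: 70¢
Coin 1 (nickel, 5¢): balance = 5¢
Coin 2 (quarter, 25¢): balance = 30¢
Coin 3 (quarter, 25¢): balance = 55¢
Coin 4 (quarter, 25¢): balance = 80¢
  → balance >= price → DISPENSE, change = 80 - 70 = 10¢

Answer: DISPENSED after coin 4, change 10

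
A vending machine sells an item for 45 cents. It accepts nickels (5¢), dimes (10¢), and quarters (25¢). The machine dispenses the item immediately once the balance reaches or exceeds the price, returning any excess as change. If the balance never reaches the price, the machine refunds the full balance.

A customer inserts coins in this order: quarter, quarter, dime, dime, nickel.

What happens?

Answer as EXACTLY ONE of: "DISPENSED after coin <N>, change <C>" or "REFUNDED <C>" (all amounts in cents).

Answer: DISPENSED after coin 2, change 5

Derivation:
Price: 45¢
Coin 1 (quarter, 25¢): balance = 25¢
Coin 2 (quarter, 25¢): balance = 50¢
  → balance >= price → DISPENSE, change = 50 - 45 = 5¢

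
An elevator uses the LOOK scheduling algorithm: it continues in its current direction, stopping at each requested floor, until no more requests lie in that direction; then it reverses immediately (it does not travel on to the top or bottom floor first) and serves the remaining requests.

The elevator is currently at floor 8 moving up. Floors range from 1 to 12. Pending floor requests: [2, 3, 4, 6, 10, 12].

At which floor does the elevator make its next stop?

Current floor: 8, direction: up
Requests above: [10, 12]
Requests below: [2, 3, 4, 6]
Moving up and requests lie above → nearest above is min([10, 12]) = 10

Answer: 10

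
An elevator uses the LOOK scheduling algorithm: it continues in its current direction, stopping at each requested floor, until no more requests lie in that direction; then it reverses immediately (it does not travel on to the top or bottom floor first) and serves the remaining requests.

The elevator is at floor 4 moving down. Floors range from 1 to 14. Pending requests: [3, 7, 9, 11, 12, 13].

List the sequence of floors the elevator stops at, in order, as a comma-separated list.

Current: 4, moving DOWN
Serve below first (descending): [3]
Then reverse, serve above (ascending): [7, 9, 11, 12, 13]

Answer: 3, 7, 9, 11, 12, 13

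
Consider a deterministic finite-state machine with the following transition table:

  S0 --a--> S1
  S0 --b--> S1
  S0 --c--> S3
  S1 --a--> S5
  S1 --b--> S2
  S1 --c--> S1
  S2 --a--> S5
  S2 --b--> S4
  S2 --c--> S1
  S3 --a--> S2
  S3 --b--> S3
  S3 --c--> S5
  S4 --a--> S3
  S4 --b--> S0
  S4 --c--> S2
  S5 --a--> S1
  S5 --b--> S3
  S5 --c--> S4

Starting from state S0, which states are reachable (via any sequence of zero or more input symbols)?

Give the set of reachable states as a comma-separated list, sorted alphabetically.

Answer: S0, S1, S2, S3, S4, S5

Derivation:
BFS from S0:
  visit S0: S0--a-->S1 (new), S0--b-->S1 (seen), S0--c-->S3 (new)
  visit S1: S1--a-->S5 (new), S1--b-->S2 (new), S1--c-->S1 (seen)
  visit S3: S3--a-->S2 (seen), S3--b-->S3 (seen), S3--c-->S5 (seen)
  visit S5: S5--a-->S1 (seen), S5--b-->S3 (seen), S5--c-->S4 (new)
  visit S2: S2--a-->S5 (seen), S2--b-->S4 (seen), S2--c-->S1 (seen)
  visit S4: S4--a-->S3 (seen), S4--b-->S0 (seen), S4--c-->S2 (seen)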